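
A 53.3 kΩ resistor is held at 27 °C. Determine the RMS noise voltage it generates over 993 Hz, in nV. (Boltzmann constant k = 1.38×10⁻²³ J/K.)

936 nV

T = 27 °C + 273.15 = 300.15 K
V_n = √(4kTRB)
4kTRB = 4 × 1.38×10⁻²³ × 300.15 × 5.33×10⁴ × 9.93×10² = 8.77×10⁻¹³ V²
V_n = √(8.77×10⁻¹³) = 9.36×10⁻⁷ V = 936 nV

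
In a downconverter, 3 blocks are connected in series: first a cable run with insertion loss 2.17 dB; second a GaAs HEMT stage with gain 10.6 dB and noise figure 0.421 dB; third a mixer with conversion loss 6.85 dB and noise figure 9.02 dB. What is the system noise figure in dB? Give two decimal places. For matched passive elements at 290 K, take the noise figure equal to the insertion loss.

4.50 dB

Convert to linear (a loss of L dB is a gain of −L dB): F_i = 10^(NF_i/10), G_i = 10^(G_i,dB/10)
  Stage 1: F_1 = 10^(2.17/10) = 1.648, G_1 = 10^(−2.17/10) = 0.6067
  Stage 2: F_2 = 10^(0.421/10) = 1.102, G_2 = 10^(10.6/10) = 11.48
  Stage 3: F_3 = 10^(9.02/10) = 7.980, G_3 = 10^(−6.85/10) = 0.2065
Friis cascade:
  F = 1.648 + (1.102 − 1)/0.6067 + (7.980 − 1)/6.966 = 2.818
NF = 10 log₁₀(2.818) = 4.50 dB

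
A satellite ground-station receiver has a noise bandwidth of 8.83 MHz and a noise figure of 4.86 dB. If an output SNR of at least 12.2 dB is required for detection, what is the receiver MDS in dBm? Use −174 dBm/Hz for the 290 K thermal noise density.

Sensitivity = −174 + 10 log₁₀(B) + NF + SNR_min
= −174 + 69.46 + 4.86 + 12.2
= −87.48 dBm → −87.5 dBm

−87.5 dBm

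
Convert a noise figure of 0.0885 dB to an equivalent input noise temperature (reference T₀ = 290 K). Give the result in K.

5.97 K

F = 10^(0.0885/10) = 1.02059
T_e = (F − 1)·T₀ = (1.02059 − 1) × 290 = 5.97 K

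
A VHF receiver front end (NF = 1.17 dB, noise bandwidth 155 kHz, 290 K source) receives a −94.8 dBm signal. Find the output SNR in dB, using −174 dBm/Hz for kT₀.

Noise floor: N = −174 + 10 log₁₀(B) + NF
10 log₁₀(1.55×10⁵) = 51.9 dB
N = −174 + 51.9 + 1.17 = −120.93 dBm
SNR = P_sig − N = −94.8 − (−120.93) = 26.13 dB → 26.1 dB

26.1 dB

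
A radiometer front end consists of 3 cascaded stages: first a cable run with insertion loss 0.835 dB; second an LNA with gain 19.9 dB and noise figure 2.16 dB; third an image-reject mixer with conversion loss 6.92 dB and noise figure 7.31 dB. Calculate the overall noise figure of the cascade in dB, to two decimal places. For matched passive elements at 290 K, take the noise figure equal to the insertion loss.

Convert to linear (a loss of L dB is a gain of −L dB): F_i = 10^(NF_i/10), G_i = 10^(G_i,dB/10)
  Stage 1: F_1 = 10^(0.835/10) = 1.212, G_1 = 10^(−0.835/10) = 0.8251
  Stage 2: F_2 = 10^(2.16/10) = 1.644, G_2 = 10^(19.9/10) = 97.72
  Stage 3: F_3 = 10^(7.31/10) = 5.383, G_3 = 10^(−6.92/10) = 0.2032
Friis cascade:
  F = 1.212 + (1.644 − 1)/0.8251 + (5.383 − 1)/80.63 = 2.047
NF = 10 log₁₀(2.047) = 3.11 dB

3.11 dB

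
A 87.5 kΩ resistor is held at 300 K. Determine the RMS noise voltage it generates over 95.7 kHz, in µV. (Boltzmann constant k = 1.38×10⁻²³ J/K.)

11.8 µV

V_n = √(4kTRB)
4kTRB = 4 × 1.38×10⁻²³ × 300 × 8.75×10⁴ × 9.57×10⁴ = 1.39×10⁻¹⁰ V²
V_n = √(1.39×10⁻¹⁰) = 1.18×10⁻⁵ V = 11.8 µV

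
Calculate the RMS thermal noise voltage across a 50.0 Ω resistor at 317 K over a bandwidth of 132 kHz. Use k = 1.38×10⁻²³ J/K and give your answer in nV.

340 nV

V_n = √(4kTRB)
4kTRB = 4 × 1.38×10⁻²³ × 317 × 5.00×10¹ × 1.32×10⁵ = 1.15×10⁻¹³ V²
V_n = √(1.15×10⁻¹³) = 3.40×10⁻⁷ V = 340 nV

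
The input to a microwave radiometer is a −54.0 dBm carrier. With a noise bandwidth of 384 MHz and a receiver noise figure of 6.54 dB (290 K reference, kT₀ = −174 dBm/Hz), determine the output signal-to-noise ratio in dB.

27.6 dB

Noise floor: N = −174 + 10 log₁₀(B) + NF
10 log₁₀(3.84×10⁸) = 85.84 dB
N = −174 + 85.84 + 6.54 = −81.62 dBm
SNR = P_sig − N = −54.0 − (−81.62) = 27.62 dB → 27.6 dB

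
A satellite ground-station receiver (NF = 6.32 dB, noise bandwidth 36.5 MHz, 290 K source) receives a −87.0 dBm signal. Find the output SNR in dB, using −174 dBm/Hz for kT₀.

Noise floor: N = −174 + 10 log₁₀(B) + NF
10 log₁₀(3.65×10⁷) = 75.62 dB
N = −174 + 75.62 + 6.32 = −92.06 dBm
SNR = P_sig − N = −87.0 − (−92.06) = 5.06 dB → 5.1 dB

5.1 dB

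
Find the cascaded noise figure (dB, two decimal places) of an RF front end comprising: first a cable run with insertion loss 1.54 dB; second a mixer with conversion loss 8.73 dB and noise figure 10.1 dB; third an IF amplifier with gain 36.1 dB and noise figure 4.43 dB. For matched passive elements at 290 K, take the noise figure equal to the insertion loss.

15.25 dB

Convert to linear (a loss of L dB is a gain of −L dB): F_i = 10^(NF_i/10), G_i = 10^(G_i,dB/10)
  Stage 1: F_1 = 10^(1.54/10) = 1.426, G_1 = 10^(−1.54/10) = 0.7015
  Stage 2: F_2 = 10^(10.1/10) = 10.23, G_2 = 10^(−8.73/10) = 0.1340
  Stage 3: F_3 = 10^(4.43/10) = 2.773, G_3 = 10^(36.1/10) = 4074
Friis cascade:
  F = 1.426 + (10.23 − 1)/0.7015 + (2.773 − 1)/0.09397 = 33.46
NF = 10 log₁₀(33.46) = 15.25 dB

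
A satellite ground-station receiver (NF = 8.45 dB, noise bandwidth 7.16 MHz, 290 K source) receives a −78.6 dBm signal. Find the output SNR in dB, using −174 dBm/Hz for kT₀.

18.4 dB

Noise floor: N = −174 + 10 log₁₀(B) + NF
10 log₁₀(7.16×10⁶) = 68.55 dB
N = −174 + 68.55 + 8.45 = −97.00 dBm
SNR = P_sig − N = −78.6 − (−97.00) = 18.40 dB → 18.4 dB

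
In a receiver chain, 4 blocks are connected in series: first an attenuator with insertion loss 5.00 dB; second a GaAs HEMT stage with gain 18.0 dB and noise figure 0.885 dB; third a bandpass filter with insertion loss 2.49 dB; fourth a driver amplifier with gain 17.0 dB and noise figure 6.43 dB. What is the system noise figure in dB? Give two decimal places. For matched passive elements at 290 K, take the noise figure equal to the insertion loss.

Convert to linear (a loss of L dB is a gain of −L dB): F_i = 10^(NF_i/10), G_i = 10^(G_i,dB/10)
  Stage 1: F_1 = 10^(5.00/10) = 3.162, G_1 = 10^(−5.00/10) = 0.3162
  Stage 2: F_2 = 10^(0.885/10) = 1.226, G_2 = 10^(18.0/10) = 63.10
  Stage 3: F_3 = 10^(2.49/10) = 1.774, G_3 = 10^(−2.49/10) = 0.5636
  Stage 4: F_4 = 10^(6.43/10) = 4.395, G_4 = 10^(17.0/10) = 50.12
Friis cascade:
  F = 3.162 + (1.226 − 1)/0.3162 + (1.774 − 1)/19.95 + (4.395 − 1)/11.25 = 4.218
NF = 10 log₁₀(4.218) = 6.25 dB

6.25 dB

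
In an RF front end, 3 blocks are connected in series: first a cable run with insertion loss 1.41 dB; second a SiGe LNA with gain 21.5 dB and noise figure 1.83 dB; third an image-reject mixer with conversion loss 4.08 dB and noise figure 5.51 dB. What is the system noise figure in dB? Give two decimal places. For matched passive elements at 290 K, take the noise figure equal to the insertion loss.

Convert to linear (a loss of L dB is a gain of −L dB): F_i = 10^(NF_i/10), G_i = 10^(G_i,dB/10)
  Stage 1: F_1 = 10^(1.41/10) = 1.384, G_1 = 10^(−1.41/10) = 0.7228
  Stage 2: F_2 = 10^(1.83/10) = 1.524, G_2 = 10^(21.5/10) = 141.3
  Stage 3: F_3 = 10^(5.51/10) = 3.556, G_3 = 10^(−4.08/10) = 0.3908
Friis cascade:
  F = 1.384 + (1.524 − 1)/0.7228 + (3.556 − 1)/102.1 = 2.134
NF = 10 log₁₀(2.134) = 3.29 dB

3.29 dB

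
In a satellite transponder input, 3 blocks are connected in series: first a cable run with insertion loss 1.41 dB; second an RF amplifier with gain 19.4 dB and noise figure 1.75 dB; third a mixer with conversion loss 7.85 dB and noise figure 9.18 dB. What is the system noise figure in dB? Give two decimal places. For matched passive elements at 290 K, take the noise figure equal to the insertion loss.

3.40 dB

Convert to linear (a loss of L dB is a gain of −L dB): F_i = 10^(NF_i/10), G_i = 10^(G_i,dB/10)
  Stage 1: F_1 = 10^(1.41/10) = 1.384, G_1 = 10^(−1.41/10) = 0.7228
  Stage 2: F_2 = 10^(1.75/10) = 1.496, G_2 = 10^(19.4/10) = 87.10
  Stage 3: F_3 = 10^(9.18/10) = 8.279, G_3 = 10^(−7.85/10) = 0.1641
Friis cascade:
  F = 1.384 + (1.496 − 1)/0.7228 + (8.279 − 1)/62.95 = 2.186
NF = 10 log₁₀(2.186) = 3.40 dB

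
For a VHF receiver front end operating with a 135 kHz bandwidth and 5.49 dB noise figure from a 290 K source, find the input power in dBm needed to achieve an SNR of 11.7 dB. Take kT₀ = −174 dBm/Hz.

Sensitivity = −174 + 10 log₁₀(B) + NF + SNR_min
= −174 + 51.3 + 5.49 + 11.7
= −105.51 dBm → −105.5 dBm

−105.5 dBm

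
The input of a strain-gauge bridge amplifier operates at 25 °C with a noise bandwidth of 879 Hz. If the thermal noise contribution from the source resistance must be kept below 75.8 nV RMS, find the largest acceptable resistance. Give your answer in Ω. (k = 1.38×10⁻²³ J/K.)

397 Ω

T = 25 °C + 273.15 = 298.15 K
Johnson–Nyquist: V_n = √(4kTRB) ⇒ R = V_n² / (4kTB)
4kTB = 4 × 1.38×10⁻²³ × 298.15 × 8.79×10² = 1.45×10⁻¹⁷
R = (7.58×10⁻⁸)² / 1.45×10⁻¹⁷ = 3.97×10² Ω = 397 Ω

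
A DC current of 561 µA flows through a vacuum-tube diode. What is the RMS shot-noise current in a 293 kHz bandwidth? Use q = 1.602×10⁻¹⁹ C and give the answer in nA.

7.26 nA

I_n = √(2qI·B)
2qI·B = 2 × 1.602×10⁻¹⁹ × 5.61×10⁻⁴ × 2.93×10⁵ = 5.27×10⁻¹⁷ A²
I_n = √(5.27×10⁻¹⁷) = 7.26×10⁻⁹ A = 7.26 nA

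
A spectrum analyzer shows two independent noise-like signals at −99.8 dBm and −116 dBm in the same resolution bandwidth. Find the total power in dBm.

−99.7 dBm

Convert to linear, add, convert back:
P₁ = 1.05×10⁻¹³ W, P₂ = 2.51×10⁻¹⁵ W
P_tot = 1.07×10⁻¹³ W → 10 log₁₀(P_tot / 10⁻³) = −99.7 dBm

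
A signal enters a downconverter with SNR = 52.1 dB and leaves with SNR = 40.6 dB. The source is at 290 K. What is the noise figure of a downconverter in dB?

11.5 dB

NF (dB) = SNR_in(dB) − SNR_out(dB) when the source is at T₀
NF = 52.1 − 40.6 = 11.5 dB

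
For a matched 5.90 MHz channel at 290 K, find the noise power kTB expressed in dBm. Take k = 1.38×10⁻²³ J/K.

P_n = kTB = 1.38×10⁻²³ × 290 × 5.90×10⁶ = 2.36×10⁻¹⁴ W
In dBm: 10 log₁₀(2.36×10⁻¹⁴ / 10⁻³) = −106.3 dBm

−106.3 dBm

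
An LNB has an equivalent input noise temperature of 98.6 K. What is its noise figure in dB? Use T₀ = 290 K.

1.27 dB

F = 1 + T_e/T₀ = 1 + 98.6/290 = 1.34
NF = 10 log₁₀(1.34) = 1.27 dB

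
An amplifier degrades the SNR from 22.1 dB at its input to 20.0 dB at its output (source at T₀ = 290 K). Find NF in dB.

2.1 dB

NF (dB) = SNR_in(dB) − SNR_out(dB) when the source is at T₀
NF = 22.1 − 20.0 = 2.1 dB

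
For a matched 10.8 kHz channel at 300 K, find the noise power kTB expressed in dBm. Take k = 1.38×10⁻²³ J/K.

−133.5 dBm

P_n = kTB = 1.38×10⁻²³ × 300 × 1.08×10⁴ = 4.47×10⁻¹⁷ W
In dBm: 10 log₁₀(4.47×10⁻¹⁷ / 10⁻³) = −133.5 dBm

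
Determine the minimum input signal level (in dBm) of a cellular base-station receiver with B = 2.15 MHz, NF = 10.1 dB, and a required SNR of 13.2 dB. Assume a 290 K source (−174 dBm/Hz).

−87.4 dBm

Sensitivity = −174 + 10 log₁₀(B) + NF + SNR_min
= −174 + 63.32 + 10.1 + 13.2
= −87.38 dBm → −87.4 dBm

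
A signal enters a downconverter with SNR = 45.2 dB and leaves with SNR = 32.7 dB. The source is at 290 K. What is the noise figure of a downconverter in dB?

12.5 dB

NF (dB) = SNR_in(dB) − SNR_out(dB) when the source is at T₀
NF = 45.2 − 32.7 = 12.5 dB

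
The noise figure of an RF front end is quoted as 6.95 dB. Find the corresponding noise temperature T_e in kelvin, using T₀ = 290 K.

F = 10^(6.95/10) = 4.9545
T_e = (F − 1)·T₀ = (4.9545 − 1) × 290 = 1147 K

1147 K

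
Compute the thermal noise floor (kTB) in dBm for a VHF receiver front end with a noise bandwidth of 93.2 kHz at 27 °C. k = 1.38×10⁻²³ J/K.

T = 27 °C + 273.15 = 300.15 K
P_n = kTB = 1.38×10⁻²³ × 300.15 × 9.32×10⁴ = 3.86×10⁻¹⁶ W
In dBm: 10 log₁₀(3.86×10⁻¹⁶ / 10⁻³) = −124.1 dBm

−124.1 dBm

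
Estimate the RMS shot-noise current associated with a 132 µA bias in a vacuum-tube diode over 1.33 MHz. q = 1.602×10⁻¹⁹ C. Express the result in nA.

I_n = √(2qI·B)
2qI·B = 2 × 1.602×10⁻¹⁹ × 1.32×10⁻⁴ × 1.33×10⁶ = 5.62×10⁻¹⁷ A²
I_n = √(5.62×10⁻¹⁷) = 7.50×10⁻⁹ A = 7.50 nA

7.50 nA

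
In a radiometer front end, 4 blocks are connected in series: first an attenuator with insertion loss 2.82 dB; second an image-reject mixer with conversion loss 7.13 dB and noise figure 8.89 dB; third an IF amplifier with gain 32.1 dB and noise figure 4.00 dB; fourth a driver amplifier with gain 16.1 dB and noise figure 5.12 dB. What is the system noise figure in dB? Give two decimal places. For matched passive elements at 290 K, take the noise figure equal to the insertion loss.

Convert to linear (a loss of L dB is a gain of −L dB): F_i = 10^(NF_i/10), G_i = 10^(G_i,dB/10)
  Stage 1: F_1 = 10^(2.82/10) = 1.914, G_1 = 10^(−2.82/10) = 0.5224
  Stage 2: F_2 = 10^(8.89/10) = 7.745, G_2 = 10^(−7.13/10) = 0.1936
  Stage 3: F_3 = 10^(4.00/10) = 2.512, G_3 = 10^(32.1/10) = 1622
  Stage 4: F_4 = 10^(5.12/10) = 3.251, G_4 = 10^(16.1/10) = 40.74
Friis cascade:
  F = 1.914 + (7.745 − 1)/0.5224 + (2.512 − 1)/0.1012 + (3.251 − 1)/164.1 = 29.78
NF = 10 log₁₀(29.78) = 14.74 dB

14.74 dB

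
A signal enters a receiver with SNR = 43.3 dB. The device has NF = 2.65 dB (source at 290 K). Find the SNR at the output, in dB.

40.65 dB

By definition F = SNR_in/SNR_out, so in dB: SNR_out = SNR_in − NF
SNR_out = 43.3 − 2.65 = 40.65 dB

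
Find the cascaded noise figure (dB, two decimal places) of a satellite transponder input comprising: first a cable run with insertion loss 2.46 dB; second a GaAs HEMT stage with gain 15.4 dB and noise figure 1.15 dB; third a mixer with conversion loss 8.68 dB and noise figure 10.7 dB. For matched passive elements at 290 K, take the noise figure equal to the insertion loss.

Convert to linear (a loss of L dB is a gain of −L dB): F_i = 10^(NF_i/10), G_i = 10^(G_i,dB/10)
  Stage 1: F_1 = 10^(2.46/10) = 1.762, G_1 = 10^(−2.46/10) = 0.5675
  Stage 2: F_2 = 10^(1.15/10) = 1.303, G_2 = 10^(15.4/10) = 34.67
  Stage 3: F_3 = 10^(10.7/10) = 11.75, G_3 = 10^(−8.68/10) = 0.1355
Friis cascade:
  F = 1.762 + (1.303 − 1)/0.5675 + (11.75 − 1)/19.68 = 2.842
NF = 10 log₁₀(2.842) = 4.54 dB

4.54 dB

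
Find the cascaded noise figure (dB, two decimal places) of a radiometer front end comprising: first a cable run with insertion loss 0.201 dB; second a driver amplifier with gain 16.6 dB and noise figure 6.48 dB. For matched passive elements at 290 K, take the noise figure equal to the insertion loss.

Convert to linear (a loss of L dB is a gain of −L dB): F_i = 10^(NF_i/10), G_i = 10^(G_i,dB/10)
  Stage 1: F_1 = 10^(0.201/10) = 1.047, G_1 = 10^(−0.201/10) = 0.9548
  Stage 2: F_2 = 10^(6.48/10) = 4.446, G_2 = 10^(16.6/10) = 45.71
Friis cascade:
  F = 1.047 + (4.446 − 1)/0.9548 = 4.657
NF = 10 log₁₀(4.657) = 6.68 dB

6.68 dB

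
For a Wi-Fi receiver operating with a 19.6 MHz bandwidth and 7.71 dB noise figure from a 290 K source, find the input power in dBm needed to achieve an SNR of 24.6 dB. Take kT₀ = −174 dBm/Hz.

Sensitivity = −174 + 10 log₁₀(B) + NF + SNR_min
= −174 + 72.92 + 7.71 + 24.6
= −68.77 dBm → −68.8 dBm

−68.8 dBm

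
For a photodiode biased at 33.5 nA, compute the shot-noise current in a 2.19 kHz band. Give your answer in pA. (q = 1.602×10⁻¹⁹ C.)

4.85 pA

I_n = √(2qI·B)
2qI·B = 2 × 1.602×10⁻¹⁹ × 3.35×10⁻⁸ × 2.19×10³ = 2.35×10⁻²³ A²
I_n = √(2.35×10⁻²³) = 4.85×10⁻¹² A = 4.85 pA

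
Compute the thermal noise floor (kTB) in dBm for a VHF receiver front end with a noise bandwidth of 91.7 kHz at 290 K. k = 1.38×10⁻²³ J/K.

−124.4 dBm

P_n = kTB = 1.38×10⁻²³ × 290 × 9.17×10⁴ = 3.67×10⁻¹⁶ W
In dBm: 10 log₁₀(3.67×10⁻¹⁶ / 10⁻³) = −124.4 dBm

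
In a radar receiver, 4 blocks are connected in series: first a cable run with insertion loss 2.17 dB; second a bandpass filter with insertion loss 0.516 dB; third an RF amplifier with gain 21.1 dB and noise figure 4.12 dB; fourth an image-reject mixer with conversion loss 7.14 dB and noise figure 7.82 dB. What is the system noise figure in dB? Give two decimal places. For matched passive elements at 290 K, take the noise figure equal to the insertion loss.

Convert to linear (a loss of L dB is a gain of −L dB): F_i = 10^(NF_i/10), G_i = 10^(G_i,dB/10)
  Stage 1: F_1 = 10^(2.17/10) = 1.648, G_1 = 10^(−2.17/10) = 0.6067
  Stage 2: F_2 = 10^(0.516/10) = 1.126, G_2 = 10^(−0.516/10) = 0.8880
  Stage 3: F_3 = 10^(4.12/10) = 2.582, G_3 = 10^(21.1/10) = 128.8
  Stage 4: F_4 = 10^(7.82/10) = 6.053, G_4 = 10^(−7.14/10) = 0.1932
Friis cascade:
  F = 1.648 + (1.126 − 1)/0.6067 + (2.582 − 1)/0.5388 + (6.053 − 1)/69.41 = 4.866
NF = 10 log₁₀(4.866) = 6.87 dB

6.87 dB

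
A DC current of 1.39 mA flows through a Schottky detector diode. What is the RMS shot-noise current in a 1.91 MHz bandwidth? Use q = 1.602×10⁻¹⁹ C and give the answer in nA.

29.2 nA

I_n = √(2qI·B)
2qI·B = 2 × 1.602×10⁻¹⁹ × 1.39×10⁻³ × 1.91×10⁶ = 8.51×10⁻¹⁶ A²
I_n = √(8.51×10⁻¹⁶) = 2.92×10⁻⁸ A = 29.2 nA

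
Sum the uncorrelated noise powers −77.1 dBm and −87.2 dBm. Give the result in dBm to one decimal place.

−76.7 dBm

Convert to linear, add, convert back:
P₁ = 1.95×10⁻¹¹ W, P₂ = 1.91×10⁻¹² W
P_tot = 2.14×10⁻¹¹ W → 10 log₁₀(P_tot / 10⁻³) = −76.7 dBm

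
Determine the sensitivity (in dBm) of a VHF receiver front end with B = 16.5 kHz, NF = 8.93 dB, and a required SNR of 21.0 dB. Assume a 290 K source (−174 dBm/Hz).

−101.9 dBm

Sensitivity = −174 + 10 log₁₀(B) + NF + SNR_min
= −174 + 42.17 + 8.93 + 21.0
= −101.90 dBm → −101.9 dBm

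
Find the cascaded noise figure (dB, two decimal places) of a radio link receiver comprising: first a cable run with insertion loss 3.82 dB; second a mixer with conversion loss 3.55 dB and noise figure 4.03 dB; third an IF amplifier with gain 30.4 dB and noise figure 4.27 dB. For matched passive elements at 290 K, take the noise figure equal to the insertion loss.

11.83 dB

Convert to linear (a loss of L dB is a gain of −L dB): F_i = 10^(NF_i/10), G_i = 10^(G_i,dB/10)
  Stage 1: F_1 = 10^(3.82/10) = 2.410, G_1 = 10^(−3.82/10) = 0.4150
  Stage 2: F_2 = 10^(4.03/10) = 2.529, G_2 = 10^(−3.55/10) = 0.4416
  Stage 3: F_3 = 10^(4.27/10) = 2.673, G_3 = 10^(30.4/10) = 1096
Friis cascade:
  F = 2.410 + (2.529 − 1)/0.4150 + (2.673 − 1)/0.1832 = 15.23
NF = 10 log₁₀(15.23) = 11.83 dB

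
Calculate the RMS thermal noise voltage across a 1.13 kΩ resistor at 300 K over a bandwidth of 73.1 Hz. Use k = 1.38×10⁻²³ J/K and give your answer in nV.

37.0 nV

V_n = √(4kTRB)
4kTRB = 4 × 1.38×10⁻²³ × 300 × 1.13×10³ × 7.31×10¹ = 1.37×10⁻¹⁵ V²
V_n = √(1.37×10⁻¹⁵) = 3.70×10⁻⁸ V = 37.0 nV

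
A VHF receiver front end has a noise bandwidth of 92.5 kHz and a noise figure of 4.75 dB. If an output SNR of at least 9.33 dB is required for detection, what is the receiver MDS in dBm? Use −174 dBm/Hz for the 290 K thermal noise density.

−110.3 dBm

Sensitivity = −174 + 10 log₁₀(B) + NF + SNR_min
= −174 + 49.66 + 4.75 + 9.33
= −110.26 dBm → −110.3 dBm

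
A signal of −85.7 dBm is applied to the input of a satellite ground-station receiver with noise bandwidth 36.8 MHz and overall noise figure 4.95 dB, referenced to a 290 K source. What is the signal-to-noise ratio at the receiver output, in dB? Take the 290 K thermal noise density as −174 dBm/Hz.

7.7 dB

Noise floor: N = −174 + 10 log₁₀(B) + NF
10 log₁₀(3.68×10⁷) = 75.66 dB
N = −174 + 75.66 + 4.95 = −93.39 dBm
SNR = P_sig − N = −85.7 − (−93.39) = 7.69 dB → 7.7 dB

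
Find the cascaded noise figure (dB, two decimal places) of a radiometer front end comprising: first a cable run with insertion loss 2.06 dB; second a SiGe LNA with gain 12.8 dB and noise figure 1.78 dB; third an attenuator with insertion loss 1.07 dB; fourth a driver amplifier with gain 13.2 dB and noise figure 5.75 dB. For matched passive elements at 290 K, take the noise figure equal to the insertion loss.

Convert to linear (a loss of L dB is a gain of −L dB): F_i = 10^(NF_i/10), G_i = 10^(G_i,dB/10)
  Stage 1: F_1 = 10^(2.06/10) = 1.607, G_1 = 10^(−2.06/10) = 0.6223
  Stage 2: F_2 = 10^(1.78/10) = 1.507, G_2 = 10^(12.8/10) = 19.05
  Stage 3: F_3 = 10^(1.07/10) = 1.279, G_3 = 10^(−1.07/10) = 0.7816
  Stage 4: F_4 = 10^(5.75/10) = 3.758, G_4 = 10^(13.2/10) = 20.89
Friis cascade:
  F = 1.607 + (1.507 − 1)/0.6223 + (1.279 − 1)/11.86 + (3.758 − 1)/9.268 = 2.742
NF = 10 log₁₀(2.742) = 4.38 dB

4.38 dB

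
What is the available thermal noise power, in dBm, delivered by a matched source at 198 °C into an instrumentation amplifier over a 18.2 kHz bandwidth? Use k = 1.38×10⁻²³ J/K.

−129.3 dBm

T = 198 °C + 273.15 = 471.15 K
P_n = kTB = 1.38×10⁻²³ × 471.15 × 1.82×10⁴ = 1.18×10⁻¹⁶ W
In dBm: 10 log₁₀(1.18×10⁻¹⁶ / 10⁻³) = −129.3 dBm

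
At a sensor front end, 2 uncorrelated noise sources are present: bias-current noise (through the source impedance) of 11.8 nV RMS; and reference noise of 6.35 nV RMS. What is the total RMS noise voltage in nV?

13.4 nV

Uncorrelated sources add in power (mean-square): V_tot = √(ΣV_i²)
V_tot = √[(1.18×10⁻⁸)² + (6.35×10⁻⁹)²] = 1.34×10⁻⁸ V = 13.4 nV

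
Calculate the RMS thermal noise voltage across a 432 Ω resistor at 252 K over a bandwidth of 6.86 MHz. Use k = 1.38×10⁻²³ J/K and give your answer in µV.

V_n = √(4kTRB)
4kTRB = 4 × 1.38×10⁻²³ × 252 × 4.32×10² × 6.86×10⁶ = 4.12×10⁻¹¹ V²
V_n = √(4.12×10⁻¹¹) = 6.42×10⁻⁶ V = 6.42 µV

6.42 µV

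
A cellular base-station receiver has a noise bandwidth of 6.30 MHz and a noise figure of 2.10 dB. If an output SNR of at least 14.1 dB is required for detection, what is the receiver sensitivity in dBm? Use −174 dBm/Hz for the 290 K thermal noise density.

Sensitivity = −174 + 10 log₁₀(B) + NF + SNR_min
= −174 + 67.99 + 2.10 + 14.1
= −89.81 dBm → −89.8 dBm

−89.8 dBm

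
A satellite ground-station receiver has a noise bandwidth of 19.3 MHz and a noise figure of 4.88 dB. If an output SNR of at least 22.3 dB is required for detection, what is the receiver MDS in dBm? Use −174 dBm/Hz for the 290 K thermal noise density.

−74.0 dBm

Sensitivity = −174 + 10 log₁₀(B) + NF + SNR_min
= −174 + 72.86 + 4.88 + 22.3
= −73.96 dBm → −74.0 dBm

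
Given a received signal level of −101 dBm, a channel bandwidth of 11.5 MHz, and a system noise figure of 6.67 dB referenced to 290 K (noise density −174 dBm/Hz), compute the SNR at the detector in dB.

−4.3 dB

Noise floor: N = −174 + 10 log₁₀(B) + NF
10 log₁₀(1.15×10⁷) = 70.61 dB
N = −174 + 70.61 + 6.67 = −96.72 dBm
SNR = P_sig − N = −101 − (−96.72) = −4.28 dB → −4.3 dB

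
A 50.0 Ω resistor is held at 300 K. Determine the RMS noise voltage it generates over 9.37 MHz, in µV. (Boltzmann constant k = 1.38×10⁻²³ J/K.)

2.79 µV

V_n = √(4kTRB)
4kTRB = 4 × 1.38×10⁻²³ × 300 × 5.00×10¹ × 9.37×10⁶ = 7.76×10⁻¹² V²
V_n = √(7.76×10⁻¹²) = 2.79×10⁻⁶ V = 2.79 µV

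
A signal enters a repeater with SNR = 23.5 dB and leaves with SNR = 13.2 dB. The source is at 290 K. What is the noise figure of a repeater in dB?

10.3 dB

NF (dB) = SNR_in(dB) − SNR_out(dB) when the source is at T₀
NF = 23.5 − 13.2 = 10.3 dB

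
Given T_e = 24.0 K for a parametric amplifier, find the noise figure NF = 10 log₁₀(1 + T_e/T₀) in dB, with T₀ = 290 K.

0.345 dB

F = 1 + T_e/T₀ = 1 + 24.0/290 = 1.08276
NF = 10 log₁₀(1.08276) = 0.345 dB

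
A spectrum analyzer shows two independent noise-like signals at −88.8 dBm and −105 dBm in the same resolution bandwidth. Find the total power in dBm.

Convert to linear, add, convert back:
P₁ = 1.32×10⁻¹² W, P₂ = 3.16×10⁻¹⁴ W
P_tot = 1.35×10⁻¹² W → 10 log₁₀(P_tot / 10⁻³) = −88.7 dBm

−88.7 dBm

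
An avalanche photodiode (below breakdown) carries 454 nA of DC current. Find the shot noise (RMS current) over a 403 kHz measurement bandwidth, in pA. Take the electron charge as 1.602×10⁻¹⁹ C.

I_n = √(2qI·B)
2qI·B = 2 × 1.602×10⁻¹⁹ × 4.54×10⁻⁷ × 4.03×10⁵ = 5.86×10⁻²⁰ A²
I_n = √(5.86×10⁻²⁰) = 2.42×10⁻¹⁰ A = 242 pA

242 pA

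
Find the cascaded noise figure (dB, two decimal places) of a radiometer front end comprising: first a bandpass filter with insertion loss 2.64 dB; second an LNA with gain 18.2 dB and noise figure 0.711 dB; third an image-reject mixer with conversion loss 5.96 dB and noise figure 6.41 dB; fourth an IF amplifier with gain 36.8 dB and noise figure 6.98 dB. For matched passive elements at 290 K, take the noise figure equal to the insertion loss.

Convert to linear (a loss of L dB is a gain of −L dB): F_i = 10^(NF_i/10), G_i = 10^(G_i,dB/10)
  Stage 1: F_1 = 10^(2.64/10) = 1.837, G_1 = 10^(−2.64/10) = 0.5445
  Stage 2: F_2 = 10^(0.711/10) = 1.178, G_2 = 10^(18.2/10) = 66.07
  Stage 3: F_3 = 10^(6.41/10) = 4.375, G_3 = 10^(−5.96/10) = 0.2535
  Stage 4: F_4 = 10^(6.98/10) = 4.989, G_4 = 10^(36.8/10) = 4786
Friis cascade:
  F = 1.837 + (1.178 − 1)/0.5445 + (4.375 − 1)/35.97 + (4.989 − 1)/9.120 = 2.694
NF = 10 log₁₀(2.694) = 4.30 dB

4.30 dB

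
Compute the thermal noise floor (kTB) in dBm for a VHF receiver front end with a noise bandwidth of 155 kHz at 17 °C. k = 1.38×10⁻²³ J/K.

T = 17 °C + 273.15 = 290.15 K
P_n = kTB = 1.38×10⁻²³ × 290.15 × 1.55×10⁵ = 6.21×10⁻¹⁶ W
In dBm: 10 log₁₀(6.21×10⁻¹⁶ / 10⁻³) = −122.1 dBm

−122.1 dBm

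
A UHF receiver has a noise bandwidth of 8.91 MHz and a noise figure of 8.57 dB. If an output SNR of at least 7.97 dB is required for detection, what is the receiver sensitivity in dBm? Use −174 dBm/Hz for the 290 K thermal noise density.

Sensitivity = −174 + 10 log₁₀(B) + NF + SNR_min
= −174 + 69.5 + 8.57 + 7.97
= −87.96 dBm → −88.0 dBm

−88.0 dBm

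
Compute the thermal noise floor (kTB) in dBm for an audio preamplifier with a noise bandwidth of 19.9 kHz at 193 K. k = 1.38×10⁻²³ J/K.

−132.8 dBm

P_n = kTB = 1.38×10⁻²³ × 193 × 1.99×10⁴ = 5.30×10⁻¹⁷ W
In dBm: 10 log₁₀(5.30×10⁻¹⁷ / 10⁻³) = −132.8 dBm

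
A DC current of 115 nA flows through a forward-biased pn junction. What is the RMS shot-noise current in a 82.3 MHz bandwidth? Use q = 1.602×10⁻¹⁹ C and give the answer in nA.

1.74 nA

I_n = √(2qI·B)
2qI·B = 2 × 1.602×10⁻¹⁹ × 1.15×10⁻⁷ × 8.23×10⁷ = 3.03×10⁻¹⁸ A²
I_n = √(3.03×10⁻¹⁸) = 1.74×10⁻⁹ A = 1.74 nA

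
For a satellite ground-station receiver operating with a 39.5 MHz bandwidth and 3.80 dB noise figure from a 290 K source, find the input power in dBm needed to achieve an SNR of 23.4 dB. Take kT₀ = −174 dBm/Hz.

−70.8 dBm

Sensitivity = −174 + 10 log₁₀(B) + NF + SNR_min
= −174 + 75.97 + 3.80 + 23.4
= −70.83 dBm → −70.8 dBm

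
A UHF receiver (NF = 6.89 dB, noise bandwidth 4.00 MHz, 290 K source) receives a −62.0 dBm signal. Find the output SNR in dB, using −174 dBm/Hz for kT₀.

39.1 dB

Noise floor: N = −174 + 10 log₁₀(B) + NF
10 log₁₀(4.00×10⁶) = 66.02 dB
N = −174 + 66.02 + 6.89 = −101.09 dBm
SNR = P_sig − N = −62.0 − (−101.09) = 39.09 dB → 39.1 dB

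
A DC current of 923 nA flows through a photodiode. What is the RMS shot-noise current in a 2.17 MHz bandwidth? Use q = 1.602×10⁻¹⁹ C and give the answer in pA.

801 pA

I_n = √(2qI·B)
2qI·B = 2 × 1.602×10⁻¹⁹ × 9.23×10⁻⁷ × 2.17×10⁶ = 6.42×10⁻¹⁹ A²
I_n = √(6.42×10⁻¹⁹) = 8.01×10⁻¹⁰ A = 801 pA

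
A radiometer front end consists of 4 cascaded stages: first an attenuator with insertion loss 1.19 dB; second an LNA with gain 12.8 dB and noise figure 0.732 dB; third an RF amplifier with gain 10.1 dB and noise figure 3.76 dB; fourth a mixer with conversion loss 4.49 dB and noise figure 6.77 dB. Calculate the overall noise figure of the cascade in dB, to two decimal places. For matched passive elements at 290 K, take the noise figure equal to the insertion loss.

2.25 dB

Convert to linear (a loss of L dB is a gain of −L dB): F_i = 10^(NF_i/10), G_i = 10^(G_i,dB/10)
  Stage 1: F_1 = 10^(1.19/10) = 1.315, G_1 = 10^(−1.19/10) = 0.7603
  Stage 2: F_2 = 10^(0.732/10) = 1.184, G_2 = 10^(12.8/10) = 19.05
  Stage 3: F_3 = 10^(3.76/10) = 2.377, G_3 = 10^(10.1/10) = 10.23
  Stage 4: F_4 = 10^(6.77/10) = 4.753, G_4 = 10^(−4.49/10) = 0.3556
Friis cascade:
  F = 1.315 + (1.184 − 1)/0.7603 + (2.377 − 1)/14.49 + (4.753 − 1)/148.3 = 1.677
NF = 10 log₁₀(1.677) = 2.25 dB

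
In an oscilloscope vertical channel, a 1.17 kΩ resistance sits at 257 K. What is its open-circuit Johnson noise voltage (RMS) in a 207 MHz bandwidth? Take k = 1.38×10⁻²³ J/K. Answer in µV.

58.6 µV

V_n = √(4kTRB)
4kTRB = 4 × 1.38×10⁻²³ × 257 × 1.17×10³ × 2.07×10⁸ = 3.44×10⁻⁹ V²
V_n = √(3.44×10⁻⁹) = 5.86×10⁻⁵ V = 58.6 µV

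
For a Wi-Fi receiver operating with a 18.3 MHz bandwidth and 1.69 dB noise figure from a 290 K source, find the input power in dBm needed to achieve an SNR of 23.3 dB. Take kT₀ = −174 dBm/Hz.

Sensitivity = −174 + 10 log₁₀(B) + NF + SNR_min
= −174 + 72.62 + 1.69 + 23.3
= −76.39 dBm → −76.4 dBm

−76.4 dBm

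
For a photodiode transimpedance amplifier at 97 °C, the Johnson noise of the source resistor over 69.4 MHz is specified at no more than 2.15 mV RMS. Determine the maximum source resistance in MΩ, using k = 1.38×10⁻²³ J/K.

3.26 MΩ

T = 97 °C + 273.15 = 370.15 K
Johnson–Nyquist: V_n = √(4kTRB) ⇒ R = V_n² / (4kTB)
4kTB = 4 × 1.38×10⁻²³ × 370.15 × 6.94×10⁷ = 1.42×10⁻¹²
R = (2.15×10⁻³)² / 1.42×10⁻¹² = 3.26×10⁶ Ω = 3.26 MΩ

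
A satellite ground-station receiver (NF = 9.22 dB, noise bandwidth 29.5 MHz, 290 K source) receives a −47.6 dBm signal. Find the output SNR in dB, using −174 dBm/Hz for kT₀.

42.5 dB

Noise floor: N = −174 + 10 log₁₀(B) + NF
10 log₁₀(2.95×10⁷) = 74.7 dB
N = −174 + 74.7 + 9.22 = −90.08 dBm
SNR = P_sig − N = −47.6 − (−90.08) = 42.48 dB → 42.5 dB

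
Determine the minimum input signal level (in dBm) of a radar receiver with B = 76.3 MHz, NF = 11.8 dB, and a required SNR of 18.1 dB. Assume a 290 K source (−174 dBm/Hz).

Sensitivity = −174 + 10 log₁₀(B) + NF + SNR_min
= −174 + 78.83 + 11.8 + 18.1
= −65.27 dBm → −65.3 dBm

−65.3 dBm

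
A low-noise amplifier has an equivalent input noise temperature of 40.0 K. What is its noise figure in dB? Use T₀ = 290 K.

F = 1 + T_e/T₀ = 1 + 40.0/290 = 1.13793
NF = 10 log₁₀(1.13793) = 0.561 dB

0.561 dB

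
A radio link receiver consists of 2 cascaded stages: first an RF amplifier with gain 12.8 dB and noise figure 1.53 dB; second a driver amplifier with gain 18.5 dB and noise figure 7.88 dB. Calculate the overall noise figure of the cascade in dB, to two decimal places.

Convert to linear (a loss of L dB is a gain of −L dB): F_i = 10^(NF_i/10), G_i = 10^(G_i,dB/10)
  Stage 1: F_1 = 10^(1.53/10) = 1.422, G_1 = 10^(12.8/10) = 19.05
  Stage 2: F_2 = 10^(7.88/10) = 6.138, G_2 = 10^(18.5/10) = 70.79
Friis cascade:
  F = 1.422 + (6.138 − 1)/19.05 = 1.692
NF = 10 log₁₀(1.692) = 2.28 dB

2.28 dB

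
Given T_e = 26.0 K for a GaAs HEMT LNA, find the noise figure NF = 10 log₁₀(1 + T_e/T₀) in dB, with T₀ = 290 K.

0.373 dB

F = 1 + T_e/T₀ = 1 + 26.0/290 = 1.08966
NF = 10 log₁₀(1.08966) = 0.373 dB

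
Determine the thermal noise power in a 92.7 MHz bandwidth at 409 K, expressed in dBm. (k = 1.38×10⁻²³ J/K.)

−92.8 dBm

P_n = kTB = 1.38×10⁻²³ × 409 × 9.27×10⁷ = 5.23×10⁻¹³ W
In dBm: 10 log₁₀(5.23×10⁻¹³ / 10⁻³) = −92.8 dBm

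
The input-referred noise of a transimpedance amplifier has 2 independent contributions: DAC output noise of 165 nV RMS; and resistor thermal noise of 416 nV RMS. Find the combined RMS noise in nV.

Uncorrelated sources add in power (mean-square): V_tot = √(ΣV_i²)
V_tot = √[(1.65×10⁻⁷)² + (4.16×10⁻⁷)²] = 4.48×10⁻⁷ V = 448 nV

448 nV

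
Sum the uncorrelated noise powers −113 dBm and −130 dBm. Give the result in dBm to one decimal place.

−112.9 dBm

Convert to linear, add, convert back:
P₁ = 5.01×10⁻¹⁵ W, P₂ = 1.00×10⁻¹⁶ W
P_tot = 5.11×10⁻¹⁵ W → 10 log₁₀(P_tot / 10⁻³) = −112.9 dBm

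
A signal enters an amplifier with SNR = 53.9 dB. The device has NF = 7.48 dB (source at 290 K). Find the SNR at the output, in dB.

46.42 dB

By definition F = SNR_in/SNR_out, so in dB: SNR_out = SNR_in − NF
SNR_out = 53.9 − 7.48 = 46.42 dB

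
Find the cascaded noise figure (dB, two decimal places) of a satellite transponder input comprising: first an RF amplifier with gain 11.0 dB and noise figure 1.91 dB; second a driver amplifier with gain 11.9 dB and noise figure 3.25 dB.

Convert to linear (a loss of L dB is a gain of −L dB): F_i = 10^(NF_i/10), G_i = 10^(G_i,dB/10)
  Stage 1: F_1 = 10^(1.91/10) = 1.552, G_1 = 10^(11.0/10) = 12.59
  Stage 2: F_2 = 10^(3.25/10) = 2.113, G_2 = 10^(11.9/10) = 15.49
Friis cascade:
  F = 1.552 + (2.113 − 1)/12.59 = 1.641
NF = 10 log₁₀(1.641) = 2.15 dB

2.15 dB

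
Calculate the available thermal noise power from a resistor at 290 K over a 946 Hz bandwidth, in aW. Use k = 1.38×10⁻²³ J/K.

3.79 aW

P_n = kTB = 1.38×10⁻²³ × 290 × 9.46×10² = 3.79×10⁻¹⁸ W = 3.79 aW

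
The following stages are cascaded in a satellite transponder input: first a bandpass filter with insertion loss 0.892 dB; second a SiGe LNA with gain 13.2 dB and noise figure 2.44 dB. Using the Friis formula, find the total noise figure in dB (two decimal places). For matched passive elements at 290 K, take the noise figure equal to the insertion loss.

3.33 dB

Convert to linear (a loss of L dB is a gain of −L dB): F_i = 10^(NF_i/10), G_i = 10^(G_i,dB/10)
  Stage 1: F_1 = 10^(0.892/10) = 1.228, G_1 = 10^(−0.892/10) = 0.8143
  Stage 2: F_2 = 10^(2.44/10) = 1.754, G_2 = 10^(13.2/10) = 20.89
Friis cascade:
  F = 1.228 + (1.754 − 1)/0.8143 = 2.154
NF = 10 log₁₀(2.154) = 3.33 dB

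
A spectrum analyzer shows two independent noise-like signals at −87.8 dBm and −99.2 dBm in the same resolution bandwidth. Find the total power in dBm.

−87.5 dBm

Convert to linear, add, convert back:
P₁ = 1.66×10⁻¹² W, P₂ = 1.20×10⁻¹³ W
P_tot = 1.78×10⁻¹² W → 10 log₁₀(P_tot / 10⁻³) = −87.5 dBm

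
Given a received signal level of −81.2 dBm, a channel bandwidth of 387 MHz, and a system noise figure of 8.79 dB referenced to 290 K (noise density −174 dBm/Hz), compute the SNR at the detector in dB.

Noise floor: N = −174 + 10 log₁₀(B) + NF
10 log₁₀(3.87×10⁸) = 85.88 dB
N = −174 + 85.88 + 8.79 = −79.33 dBm
SNR = P_sig − N = −81.2 − (−79.33) = −1.87 dB → −1.9 dB

−1.9 dB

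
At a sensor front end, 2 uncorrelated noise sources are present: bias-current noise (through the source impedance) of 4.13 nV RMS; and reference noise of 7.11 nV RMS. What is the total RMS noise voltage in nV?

Uncorrelated sources add in power (mean-square): V_tot = √(ΣV_i²)
V_tot = √[(4.13×10⁻⁹)² + (7.11×10⁻⁹)²] = 8.22×10⁻⁹ V = 8.22 nV

8.22 nV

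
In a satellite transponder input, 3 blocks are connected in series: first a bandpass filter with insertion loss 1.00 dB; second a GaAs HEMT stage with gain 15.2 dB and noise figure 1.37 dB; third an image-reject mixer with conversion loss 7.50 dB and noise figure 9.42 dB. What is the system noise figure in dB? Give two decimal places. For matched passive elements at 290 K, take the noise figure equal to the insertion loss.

Convert to linear (a loss of L dB is a gain of −L dB): F_i = 10^(NF_i/10), G_i = 10^(G_i,dB/10)
  Stage 1: F_1 = 10^(1.00/10) = 1.259, G_1 = 10^(−1.00/10) = 0.7943
  Stage 2: F_2 = 10^(1.37/10) = 1.371, G_2 = 10^(15.2/10) = 33.11
  Stage 3: F_3 = 10^(9.42/10) = 8.750, G_3 = 10^(−7.50/10) = 0.1778
Friis cascade:
  F = 1.259 + (1.371 − 1)/0.7943 + (8.750 − 1)/26.30 = 2.020
NF = 10 log₁₀(2.020) = 3.05 dB

3.05 dB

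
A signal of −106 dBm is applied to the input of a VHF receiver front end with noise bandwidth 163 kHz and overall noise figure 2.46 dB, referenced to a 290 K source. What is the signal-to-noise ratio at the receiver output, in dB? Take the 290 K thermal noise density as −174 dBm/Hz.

13.4 dB

Noise floor: N = −174 + 10 log₁₀(B) + NF
10 log₁₀(1.63×10⁵) = 52.12 dB
N = −174 + 52.12 + 2.46 = −119.42 dBm
SNR = P_sig − N = −106 − (−119.42) = 13.42 dB → 13.4 dB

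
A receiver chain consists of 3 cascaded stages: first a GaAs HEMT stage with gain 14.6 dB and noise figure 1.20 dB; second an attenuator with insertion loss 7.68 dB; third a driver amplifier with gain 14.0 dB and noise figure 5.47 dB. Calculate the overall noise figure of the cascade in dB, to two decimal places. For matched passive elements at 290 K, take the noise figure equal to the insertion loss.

3.01 dB

Convert to linear (a loss of L dB is a gain of −L dB): F_i = 10^(NF_i/10), G_i = 10^(G_i,dB/10)
  Stage 1: F_1 = 10^(1.20/10) = 1.318, G_1 = 10^(14.6/10) = 28.84
  Stage 2: F_2 = 10^(7.68/10) = 5.861, G_2 = 10^(−7.68/10) = 0.1706
  Stage 3: F_3 = 10^(5.47/10) = 3.524, G_3 = 10^(14.0/10) = 25.12
Friis cascade:
  F = 1.318 + (5.861 − 1)/28.84 + (3.524 − 1)/4.920 = 2.000
NF = 10 log₁₀(2.000) = 3.01 dB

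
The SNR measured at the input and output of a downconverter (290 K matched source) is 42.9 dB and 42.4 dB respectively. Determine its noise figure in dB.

NF (dB) = SNR_in(dB) − SNR_out(dB) when the source is at T₀
NF = 42.9 − 42.4 = 0.5 dB

0.5 dB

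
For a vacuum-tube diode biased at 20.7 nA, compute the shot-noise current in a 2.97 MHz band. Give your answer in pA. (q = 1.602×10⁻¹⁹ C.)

I_n = √(2qI·B)
2qI·B = 2 × 1.602×10⁻¹⁹ × 2.07×10⁻⁸ × 2.97×10⁶ = 1.97×10⁻²⁰ A²
I_n = √(1.97×10⁻²⁰) = 1.40×10⁻¹⁰ A = 140 pA

140 pA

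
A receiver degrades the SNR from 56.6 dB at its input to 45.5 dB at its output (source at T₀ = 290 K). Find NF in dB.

11.1 dB

NF (dB) = SNR_in(dB) − SNR_out(dB) when the source is at T₀
NF = 56.6 − 45.5 = 11.1 dB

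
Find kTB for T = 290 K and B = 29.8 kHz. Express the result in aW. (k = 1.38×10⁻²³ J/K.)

119 aW

P_n = kTB = 1.38×10⁻²³ × 290 × 2.98×10⁴ = 1.19×10⁻¹⁶ W = 119 aW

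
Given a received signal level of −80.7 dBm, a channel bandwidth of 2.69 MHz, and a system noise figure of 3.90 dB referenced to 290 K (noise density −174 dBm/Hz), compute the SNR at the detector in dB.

Noise floor: N = −174 + 10 log₁₀(B) + NF
10 log₁₀(2.69×10⁶) = 64.3 dB
N = −174 + 64.3 + 3.90 = −105.80 dBm
SNR = P_sig − N = −80.7 − (−105.80) = 25.10 dB → 25.1 dB

25.1 dB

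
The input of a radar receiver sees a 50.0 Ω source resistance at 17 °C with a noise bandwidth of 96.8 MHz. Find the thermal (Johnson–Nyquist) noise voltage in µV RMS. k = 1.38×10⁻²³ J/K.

T = 17 °C + 273.15 = 290.15 K
V_n = √(4kTRB)
4kTRB = 4 × 1.38×10⁻²³ × 290.15 × 5.00×10¹ × 9.68×10⁷ = 7.75×10⁻¹¹ V²
V_n = √(7.75×10⁻¹¹) = 8.80×10⁻⁶ V = 8.80 µV

8.80 µV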